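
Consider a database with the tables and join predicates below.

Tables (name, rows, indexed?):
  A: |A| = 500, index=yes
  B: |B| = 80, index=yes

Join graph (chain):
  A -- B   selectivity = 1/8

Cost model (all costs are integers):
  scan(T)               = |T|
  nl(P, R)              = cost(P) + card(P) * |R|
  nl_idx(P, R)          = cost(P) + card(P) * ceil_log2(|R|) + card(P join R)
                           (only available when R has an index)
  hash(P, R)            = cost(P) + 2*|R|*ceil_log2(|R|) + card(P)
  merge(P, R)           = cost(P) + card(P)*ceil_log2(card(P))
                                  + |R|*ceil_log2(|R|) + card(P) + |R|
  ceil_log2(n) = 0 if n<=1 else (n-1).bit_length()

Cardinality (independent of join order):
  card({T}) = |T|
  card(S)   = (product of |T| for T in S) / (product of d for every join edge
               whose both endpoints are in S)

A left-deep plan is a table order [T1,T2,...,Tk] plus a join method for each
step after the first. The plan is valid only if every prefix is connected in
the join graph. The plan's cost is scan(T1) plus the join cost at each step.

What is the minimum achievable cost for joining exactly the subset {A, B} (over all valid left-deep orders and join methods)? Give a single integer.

Selinger DP over subsets of {A,B}:
  {A}: scan cost=500, card=500
  {B}: scan cost=80, card=80
  {AB}: card=5000; try (B,hash)→2120, (A,merge)→5720, (A,nl_idx)→5800, (B,merge)→6140, (B,nl_idx)→9000, (A,hash)→9160 …(+2); best=2120 via (B,hash)

2120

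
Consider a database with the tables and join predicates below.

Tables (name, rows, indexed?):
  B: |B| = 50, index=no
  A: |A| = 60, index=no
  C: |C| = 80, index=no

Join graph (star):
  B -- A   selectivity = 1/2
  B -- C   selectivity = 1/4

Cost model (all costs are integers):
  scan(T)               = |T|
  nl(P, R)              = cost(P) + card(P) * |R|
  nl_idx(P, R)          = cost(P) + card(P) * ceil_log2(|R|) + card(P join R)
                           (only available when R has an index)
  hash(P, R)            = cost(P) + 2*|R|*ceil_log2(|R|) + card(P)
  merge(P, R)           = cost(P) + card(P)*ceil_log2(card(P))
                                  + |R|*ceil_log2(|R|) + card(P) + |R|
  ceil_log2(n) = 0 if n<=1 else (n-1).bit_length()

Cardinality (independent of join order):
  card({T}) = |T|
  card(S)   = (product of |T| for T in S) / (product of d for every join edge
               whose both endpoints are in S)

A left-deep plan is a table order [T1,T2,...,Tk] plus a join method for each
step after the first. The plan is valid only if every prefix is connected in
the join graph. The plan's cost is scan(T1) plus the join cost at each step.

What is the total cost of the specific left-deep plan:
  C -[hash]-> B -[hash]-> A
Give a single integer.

step 1: scan C: cost=80, card=80
step 2: join B via hash
    card(P join B) = 80*50/(4) = 1000
    cost = 80 + 2*50*6 + 80 = 760
step 3: join A via hash
    card(P join A) = 1000*60/(2) = 30000
    cost = 760 + 2*60*6 + 1000 = 2480

2480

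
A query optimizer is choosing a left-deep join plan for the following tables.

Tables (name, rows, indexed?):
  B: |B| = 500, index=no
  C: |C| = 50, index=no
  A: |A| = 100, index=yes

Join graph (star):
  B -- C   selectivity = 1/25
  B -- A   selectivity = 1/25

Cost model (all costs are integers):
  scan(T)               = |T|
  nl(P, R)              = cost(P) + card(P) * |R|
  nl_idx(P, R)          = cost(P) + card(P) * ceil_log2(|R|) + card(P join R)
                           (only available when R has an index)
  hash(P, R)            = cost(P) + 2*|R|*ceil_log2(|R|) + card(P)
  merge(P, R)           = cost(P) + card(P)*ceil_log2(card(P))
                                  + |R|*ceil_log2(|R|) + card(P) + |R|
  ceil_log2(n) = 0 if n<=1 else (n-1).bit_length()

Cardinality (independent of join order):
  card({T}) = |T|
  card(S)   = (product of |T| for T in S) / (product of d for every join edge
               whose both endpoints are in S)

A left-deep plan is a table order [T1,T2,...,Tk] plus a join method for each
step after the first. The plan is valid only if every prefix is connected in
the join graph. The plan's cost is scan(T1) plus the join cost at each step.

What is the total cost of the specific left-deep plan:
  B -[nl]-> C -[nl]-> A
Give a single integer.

125500

step 1: scan B: cost=500, card=500
step 2: join C via nl
    card(P join C) = 500*50/(25) = 1000
    cost = 500 + 500*50 = 25500
step 3: join A via nl
    card(P join A) = 1000*100/(25) = 4000
    cost = 25500 + 1000*100 = 125500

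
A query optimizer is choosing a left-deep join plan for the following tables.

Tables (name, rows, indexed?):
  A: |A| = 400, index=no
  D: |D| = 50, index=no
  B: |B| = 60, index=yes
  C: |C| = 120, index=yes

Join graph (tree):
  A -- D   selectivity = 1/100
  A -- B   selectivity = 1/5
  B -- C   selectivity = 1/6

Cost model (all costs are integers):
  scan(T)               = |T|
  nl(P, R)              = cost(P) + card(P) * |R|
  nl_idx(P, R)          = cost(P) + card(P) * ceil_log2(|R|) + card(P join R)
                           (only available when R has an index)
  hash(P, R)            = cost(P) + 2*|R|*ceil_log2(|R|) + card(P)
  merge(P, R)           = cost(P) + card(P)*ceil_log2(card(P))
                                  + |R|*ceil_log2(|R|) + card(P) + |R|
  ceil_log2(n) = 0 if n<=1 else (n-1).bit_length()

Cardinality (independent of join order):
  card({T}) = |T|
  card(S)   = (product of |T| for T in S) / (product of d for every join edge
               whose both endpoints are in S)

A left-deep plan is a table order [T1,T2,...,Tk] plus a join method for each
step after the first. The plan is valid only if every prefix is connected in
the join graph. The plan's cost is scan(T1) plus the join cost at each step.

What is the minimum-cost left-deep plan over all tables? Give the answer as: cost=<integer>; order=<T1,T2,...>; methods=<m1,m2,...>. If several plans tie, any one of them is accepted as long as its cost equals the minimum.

Selinger DP (subsets sized 1..n):
  {A}: scan cost=400, card=400
  {D}: scan cost=50, card=50
  {B}: scan cost=60, card=60
  {C}: scan cost=120, card=120
  {AD}: card=200; try (D,hash)→1400, (A,merge)→4400, (D,merge)→4750, (A,hash)→7300, (A,nl)→20050, (D,nl)→20400; best=1400 via (D,hash)
  {AB}: card=4800; try (B,hash)→1520, (A,merge)→4480, (B,merge)→4820, (A,hash)→7320, (B,nl_idx)→7600, (A,nl)→24060 …(+1); best=1520 via (B,hash)
  {BC}: card=1200; try (B,hash)→960, (C,merge)→1440, (B,merge)→1500, (C,nl_idx)→1680, (C,hash)→1800, (B,nl_idx)→2040 …(+2); best=960 via (B,hash)
  {ABD}: card=2400; try (B,hash)→2320, (B,merge)→3620, (B,nl_idx)→5000, (D,hash)→6920, (B,nl)→13400, (D,merge)→69070 …(+1); best=2320 via (B,hash)
  {ABC}: card=96000; try (C,hash)→8000, (A,hash)→9360, (A,merge)→19360, (C,merge)→69680, (C,nl_idx)→131120, (A,nl)→480960 …(+1); best=8000 via (C,hash)
  {ABCD}: card=48000; try (C,hash)→6400, (C,merge)→34480, (C,nl_idx)→67120, (D,hash)→104600, (C,nl)→290320, (D,merge)→1736350 …(+1); best=6400 via (C,hash)

cost=6400; order=A,D,B,C; methods=hash,hash,hash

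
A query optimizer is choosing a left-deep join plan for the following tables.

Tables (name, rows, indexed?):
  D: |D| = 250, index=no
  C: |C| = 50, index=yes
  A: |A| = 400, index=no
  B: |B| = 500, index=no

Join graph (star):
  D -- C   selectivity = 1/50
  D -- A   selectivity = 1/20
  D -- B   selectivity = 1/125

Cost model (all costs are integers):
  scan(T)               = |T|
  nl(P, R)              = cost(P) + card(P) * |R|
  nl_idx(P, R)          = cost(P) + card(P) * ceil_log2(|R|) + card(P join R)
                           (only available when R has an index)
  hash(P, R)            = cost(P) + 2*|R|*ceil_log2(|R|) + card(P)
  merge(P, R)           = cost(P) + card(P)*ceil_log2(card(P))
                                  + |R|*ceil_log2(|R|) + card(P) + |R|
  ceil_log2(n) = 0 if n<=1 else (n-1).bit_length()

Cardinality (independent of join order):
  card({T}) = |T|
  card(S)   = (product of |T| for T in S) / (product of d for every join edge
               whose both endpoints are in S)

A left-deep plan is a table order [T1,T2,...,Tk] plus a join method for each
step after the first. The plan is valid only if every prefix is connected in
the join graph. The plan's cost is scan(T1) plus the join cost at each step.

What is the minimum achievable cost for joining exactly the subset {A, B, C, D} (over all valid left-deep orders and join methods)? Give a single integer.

14800

Selinger DP over subsets of {A,B,C,D}:
  {D}: scan cost=250, card=250
  {C}: scan cost=50, card=50
  {A}: scan cost=400, card=400
  {B}: scan cost=500, card=500
  {CD}: card=250; try (C,hash)→1100, (C,nl_idx)→2000, (D,merge)→2650, (C,merge)→2850, (D,hash)→4100, (D,nl)→12550 …(+1); best=1100 via (C,hash)
  {AD}: card=5000; try (D,hash)→4800, (A,merge)→6500, (D,merge)→6650, (A,hash)→7700, (A,nl)→100250, (D,nl)→100400; best=4800 via (D,hash)
  {BD}: card=1000; try (D,hash)→5000, (B,merge)→7500, (D,merge)→7750, (B,hash)→9500, (B,nl)→125250, (D,nl)→125500; best=5000 via (D,hash)
  {ACD}: card=5000; try (A,merge)→7350, (A,hash)→8550, (C,hash)→10400, (C,nl_idx)→39800, (C,merge)→75150, (A,nl)→101100 …(+1); best=7350 via (A,merge)
  {BCD}: card=1000; try (C,hash)→6600, (B,merge)→8350, (B,hash)→10350, (C,nl_idx)→12000, (C,merge)→16350, (C,nl)→55000 …(+1); best=6600 via (C,hash)
  {ABD}: card=20000; try (A,hash)→13200, (B,hash)→18800, (A,merge)→20000, (B,merge)→79800, (A,nl)→405000, (B,nl)→2504800; best=13200 via (A,hash)
  {ABCD}: card=20000; try (A,hash)→14800, (B,hash)→21350, (A,merge)→21600, (C,hash)→33800, (B,merge)→82350, (C,nl_idx)→153200 …(+4); best=14800 via (A,hash)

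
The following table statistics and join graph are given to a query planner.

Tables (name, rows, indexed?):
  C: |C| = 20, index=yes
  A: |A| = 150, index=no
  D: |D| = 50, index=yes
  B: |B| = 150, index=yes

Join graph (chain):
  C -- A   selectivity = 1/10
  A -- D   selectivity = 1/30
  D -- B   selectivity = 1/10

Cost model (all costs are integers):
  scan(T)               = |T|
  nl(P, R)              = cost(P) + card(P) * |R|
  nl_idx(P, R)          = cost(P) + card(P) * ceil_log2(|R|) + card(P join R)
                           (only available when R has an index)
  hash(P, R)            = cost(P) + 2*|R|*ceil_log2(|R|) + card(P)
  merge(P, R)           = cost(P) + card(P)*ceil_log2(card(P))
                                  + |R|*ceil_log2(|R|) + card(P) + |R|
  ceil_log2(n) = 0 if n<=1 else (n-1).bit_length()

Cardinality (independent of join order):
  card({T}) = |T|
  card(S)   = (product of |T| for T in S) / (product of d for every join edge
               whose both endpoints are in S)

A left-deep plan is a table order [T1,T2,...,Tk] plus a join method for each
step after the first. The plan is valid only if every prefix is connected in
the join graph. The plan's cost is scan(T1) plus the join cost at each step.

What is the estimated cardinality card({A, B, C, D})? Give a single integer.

7500

Tables in S: A(150), B(150), C(20), D(50)
Edges inside S: C-A(d=10), A-D(d=30), D-B(d=10)
numerator = 150 * 150 * 20 * 50 = 22500000
denominator = 10 * 30 * 10 = 3000
card(S) = 22500000 / 3000 = 7500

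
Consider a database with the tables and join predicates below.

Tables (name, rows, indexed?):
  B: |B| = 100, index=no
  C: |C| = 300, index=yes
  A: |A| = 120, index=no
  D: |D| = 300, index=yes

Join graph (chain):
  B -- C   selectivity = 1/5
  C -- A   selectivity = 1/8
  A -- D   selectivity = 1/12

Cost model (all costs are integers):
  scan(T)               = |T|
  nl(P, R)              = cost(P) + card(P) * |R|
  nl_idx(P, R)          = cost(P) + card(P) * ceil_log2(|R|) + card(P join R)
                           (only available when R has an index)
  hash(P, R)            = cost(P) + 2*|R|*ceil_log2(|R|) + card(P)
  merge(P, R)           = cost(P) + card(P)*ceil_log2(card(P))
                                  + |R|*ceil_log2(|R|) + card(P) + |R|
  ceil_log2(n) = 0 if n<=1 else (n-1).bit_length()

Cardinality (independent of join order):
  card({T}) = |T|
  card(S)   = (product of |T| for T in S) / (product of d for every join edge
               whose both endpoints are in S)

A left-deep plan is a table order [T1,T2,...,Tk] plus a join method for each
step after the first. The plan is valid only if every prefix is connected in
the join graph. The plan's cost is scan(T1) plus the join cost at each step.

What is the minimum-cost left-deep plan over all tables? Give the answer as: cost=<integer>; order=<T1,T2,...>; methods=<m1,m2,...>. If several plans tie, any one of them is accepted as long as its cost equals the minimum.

cost=103580; order=C,A,B,D; methods=hash,hash,hash

Selinger DP (subsets sized 1..n):
  {B}: scan cost=100, card=100
  {C}: scan cost=300, card=300
  {A}: scan cost=120, card=120
  {D}: scan cost=300, card=300
  {BC}: card=6000; try (B,hash)→2000, (C,merge)→3900, (B,merge)→4100, (C,hash)→5600, (C,nl_idx)→7000, (C,nl)→30100 …(+1); best=2000 via (B,hash)
  {AC}: card=4500; try (A,hash)→2280, (C,merge)→4080, (A,merge)→4260, (C,hash)→5640, (C,nl_idx)→5700, (C,nl)→36120 …(+1); best=2280 via (A,hash)
  {AD}: card=3000; try (A,hash)→2280, (D,merge)→4080, (D,nl_idx)→4200, (A,merge)→4260, (D,hash)→5640, (D,nl)→36120 …(+1); best=2280 via (A,hash)
  {ABC}: card=90000; try (B,hash)→8180, (A,hash)→9680, (B,merge)→66080, (A,merge)→86960, (B,nl)→452280, (A,nl)→722000; best=8180 via (B,hash)
  {ACD}: card=112500; try (C,hash)→10680, (D,hash)→12180, (C,merge)→44280, (D,merge)→68280, (C,nl_idx)→141780, (D,nl_idx)→155280 …(+2); best=10680 via (C,hash)
  {ABCD}: card=2250000; try (D,hash)→103580, (B,hash)→124580, (D,merge)→1631180, (B,merge)→2036480, (D,nl_idx)→3068180, (B,nl)→11260680 …(+1); best=103580 via (D,hash)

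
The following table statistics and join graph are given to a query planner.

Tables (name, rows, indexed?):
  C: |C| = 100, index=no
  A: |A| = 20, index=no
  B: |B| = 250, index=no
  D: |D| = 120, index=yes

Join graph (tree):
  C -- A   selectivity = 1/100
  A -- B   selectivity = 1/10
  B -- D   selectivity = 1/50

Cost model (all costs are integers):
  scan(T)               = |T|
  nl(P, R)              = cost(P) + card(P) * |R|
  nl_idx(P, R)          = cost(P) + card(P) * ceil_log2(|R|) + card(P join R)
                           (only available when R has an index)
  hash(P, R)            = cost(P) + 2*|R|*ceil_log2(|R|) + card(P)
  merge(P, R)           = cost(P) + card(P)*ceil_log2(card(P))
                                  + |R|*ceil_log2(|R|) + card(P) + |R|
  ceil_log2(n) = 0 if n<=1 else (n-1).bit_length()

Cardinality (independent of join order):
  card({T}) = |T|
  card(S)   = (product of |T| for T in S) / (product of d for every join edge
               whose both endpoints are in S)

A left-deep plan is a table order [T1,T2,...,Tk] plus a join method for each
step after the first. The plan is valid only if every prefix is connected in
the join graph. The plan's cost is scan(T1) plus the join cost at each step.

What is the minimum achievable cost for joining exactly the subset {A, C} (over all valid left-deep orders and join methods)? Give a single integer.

Selinger DP over subsets of {A,C}:
  {C}: scan cost=100, card=100
  {A}: scan cost=20, card=20
  {AC}: card=20; try (A,hash)→400, (C,merge)→940, (A,merge)→1020, (C,hash)→1440, (C,nl)→2020, (A,nl)→2100; best=400 via (A,hash)

400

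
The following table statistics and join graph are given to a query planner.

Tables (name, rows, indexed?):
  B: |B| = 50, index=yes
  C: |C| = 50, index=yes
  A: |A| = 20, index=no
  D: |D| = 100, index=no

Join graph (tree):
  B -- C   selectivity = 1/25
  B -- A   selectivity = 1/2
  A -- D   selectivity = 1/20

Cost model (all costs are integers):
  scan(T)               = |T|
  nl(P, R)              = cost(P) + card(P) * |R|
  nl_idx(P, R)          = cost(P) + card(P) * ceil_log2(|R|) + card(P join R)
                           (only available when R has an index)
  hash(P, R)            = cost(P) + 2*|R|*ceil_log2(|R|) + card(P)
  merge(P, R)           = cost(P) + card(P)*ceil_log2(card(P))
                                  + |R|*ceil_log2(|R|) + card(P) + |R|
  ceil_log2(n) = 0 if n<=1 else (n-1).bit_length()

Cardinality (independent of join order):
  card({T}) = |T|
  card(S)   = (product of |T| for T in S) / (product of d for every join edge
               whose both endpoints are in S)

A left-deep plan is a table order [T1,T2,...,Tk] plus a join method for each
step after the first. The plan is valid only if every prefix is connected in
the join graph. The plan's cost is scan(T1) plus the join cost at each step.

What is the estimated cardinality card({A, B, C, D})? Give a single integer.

5000

Tables in S: A(20), B(50), C(50), D(100)
Edges inside S: B-C(d=25), B-A(d=2), A-D(d=20)
numerator = 20 * 50 * 50 * 100 = 5000000
denominator = 25 * 2 * 20 = 1000
card(S) = 5000000 / 1000 = 5000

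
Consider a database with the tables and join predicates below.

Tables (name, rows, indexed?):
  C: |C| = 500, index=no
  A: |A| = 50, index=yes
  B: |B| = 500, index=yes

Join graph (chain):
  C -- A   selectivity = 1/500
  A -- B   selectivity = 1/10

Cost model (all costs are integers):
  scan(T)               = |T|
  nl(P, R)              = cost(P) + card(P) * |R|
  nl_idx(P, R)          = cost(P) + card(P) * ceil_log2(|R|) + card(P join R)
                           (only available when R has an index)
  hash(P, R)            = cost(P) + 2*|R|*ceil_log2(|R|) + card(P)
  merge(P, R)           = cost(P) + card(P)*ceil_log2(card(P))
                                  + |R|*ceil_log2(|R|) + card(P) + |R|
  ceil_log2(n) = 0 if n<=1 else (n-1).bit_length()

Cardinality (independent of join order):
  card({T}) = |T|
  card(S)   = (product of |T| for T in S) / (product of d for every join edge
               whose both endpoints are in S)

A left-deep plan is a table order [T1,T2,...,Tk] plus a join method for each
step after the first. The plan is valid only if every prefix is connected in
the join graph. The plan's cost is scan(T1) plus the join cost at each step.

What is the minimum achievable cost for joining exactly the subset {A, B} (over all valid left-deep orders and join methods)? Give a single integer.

Selinger DP over subsets of {A,B}:
  {A}: scan cost=50, card=50
  {B}: scan cost=500, card=500
  {AB}: card=2500; try (A,hash)→1600, (B,nl_idx)→3000, (B,merge)→5400, (A,merge)→5850, (A,nl_idx)→6000, (B,hash)→9100 …(+2); best=1600 via (A,hash)

1600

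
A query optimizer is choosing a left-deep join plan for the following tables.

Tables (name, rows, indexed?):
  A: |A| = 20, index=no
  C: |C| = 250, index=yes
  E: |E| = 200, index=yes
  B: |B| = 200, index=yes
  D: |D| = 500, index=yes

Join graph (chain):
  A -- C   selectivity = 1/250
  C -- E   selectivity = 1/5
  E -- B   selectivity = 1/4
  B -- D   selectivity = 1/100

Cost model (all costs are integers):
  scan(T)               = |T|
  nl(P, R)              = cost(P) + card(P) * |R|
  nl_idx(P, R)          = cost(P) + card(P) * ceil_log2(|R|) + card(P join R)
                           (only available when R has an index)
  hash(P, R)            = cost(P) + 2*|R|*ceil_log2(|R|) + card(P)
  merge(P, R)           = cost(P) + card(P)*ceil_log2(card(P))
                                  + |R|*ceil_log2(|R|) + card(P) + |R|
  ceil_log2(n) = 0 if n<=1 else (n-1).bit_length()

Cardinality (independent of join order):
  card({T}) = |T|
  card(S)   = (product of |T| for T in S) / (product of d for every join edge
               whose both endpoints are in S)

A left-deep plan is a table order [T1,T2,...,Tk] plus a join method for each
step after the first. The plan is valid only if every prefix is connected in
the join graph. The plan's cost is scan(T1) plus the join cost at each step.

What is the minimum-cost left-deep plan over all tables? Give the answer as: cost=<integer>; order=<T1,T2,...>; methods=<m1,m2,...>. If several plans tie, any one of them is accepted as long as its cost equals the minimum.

Selinger DP (subsets sized 1..n):
  {A}: scan cost=20, card=20
  {C}: scan cost=250, card=250
  {E}: scan cost=200, card=200
  {B}: scan cost=200, card=200
  {D}: scan cost=500, card=500
  {AC}: card=20; try (C,nl_idx)→200, (A,hash)→700, (C,merge)→2390, (A,merge)→2620, (C,hash)→4040, (C,nl)→5020 …(+1); best=200 via (C,nl_idx)
  {CE}: card=10000; try (E,hash)→3700, (C,merge)→4250, (E,merge)→4300, (C,hash)→4400, (C,nl_idx)→11800, (E,nl_idx)→12250 …(+2); best=3700 via (E,hash)
  {BE}: card=10000; try (E,hash)→3600, (B,hash)→3600, (E,merge)→3800, (B,merge)→3800, (E,nl_idx)→11800, (B,nl_idx)→11800 …(+2); best=3600 via (E,hash)
  {BD}: card=1000; try (D,nl_idx)→3000, (B,hash)→4200, (B,nl_idx)→5500, (D,merge)→7000, (B,merge)→7300, (D,hash)→9400 …(+2); best=3000 via (D,nl_idx)
  {ACE}: card=800; try (E,nl_idx)→1160, (E,merge)→2120, (E,hash)→3420, (E,nl)→4200, (A,hash)→13900, (A,merge)→153820 …(+1); best=1160 via (E,nl_idx)
  {BCE}: card=500000; try (B,hash)→16900, (C,hash)→17600, (B,merge)→155500, (C,merge)→155850, (C,nl_idx)→583600, (B,nl_idx)→583700 …(+2); best=16900 via (B,hash)
  {BDE}: card=50000; try (E,hash)→7200, (E,merge)→15800, (D,hash)→22600, (E,nl_idx)→61000, (D,nl_idx)→143600, (D,merge)→158600 …(+2); best=7200 via (E,hash)
  {ABCE}: card=40000; try (B,hash)→5160, (B,merge)→11760, (B,nl_idx)→47560, (B,nl)→161160, (A,hash)→517100, (A,nl)→10016900 …(+1); best=5160 via (B,hash)
  {BCDE}: card=2500000; try (C,hash)→61200, (D,hash)→525900, (C,merge)→859450, (C,nl_idx)→2907200, (D,nl_idx)→7016900, (D,merge)→10021900 …(+2); best=61200 via (C,hash)
  {ABCDE}: card=200000; try (D,hash)→54160, (D,nl_idx)→565160, (D,merge)→690160, (A,hash)→2561400, (D,nl)→20005160, (A,nl)→50061200 …(+1); best=54160 via (D,hash)

cost=54160; order=A,C,E,B,D; methods=nl_idx,nl_idx,hash,hash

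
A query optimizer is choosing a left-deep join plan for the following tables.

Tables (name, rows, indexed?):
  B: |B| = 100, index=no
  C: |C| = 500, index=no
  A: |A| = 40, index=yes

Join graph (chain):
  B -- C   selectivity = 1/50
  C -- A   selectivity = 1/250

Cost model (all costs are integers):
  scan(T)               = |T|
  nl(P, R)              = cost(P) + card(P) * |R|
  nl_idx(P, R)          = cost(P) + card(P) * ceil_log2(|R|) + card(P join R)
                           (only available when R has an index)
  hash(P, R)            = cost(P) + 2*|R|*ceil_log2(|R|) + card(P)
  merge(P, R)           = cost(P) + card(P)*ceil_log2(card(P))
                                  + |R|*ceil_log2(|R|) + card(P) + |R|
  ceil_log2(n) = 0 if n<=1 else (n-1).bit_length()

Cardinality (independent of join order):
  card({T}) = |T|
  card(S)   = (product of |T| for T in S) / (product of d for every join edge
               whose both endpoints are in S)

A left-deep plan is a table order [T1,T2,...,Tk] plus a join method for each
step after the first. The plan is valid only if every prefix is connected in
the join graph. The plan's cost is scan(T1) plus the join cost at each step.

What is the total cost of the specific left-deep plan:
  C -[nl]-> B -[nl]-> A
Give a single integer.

step 1: scan C: cost=500, card=500
step 2: join B via nl
    card(P join B) = 500*100/(50) = 1000
    cost = 500 + 500*100 = 50500
step 3: join A via nl
    card(P join A) = 1000*40/(250) = 160
    cost = 50500 + 1000*40 = 90500

90500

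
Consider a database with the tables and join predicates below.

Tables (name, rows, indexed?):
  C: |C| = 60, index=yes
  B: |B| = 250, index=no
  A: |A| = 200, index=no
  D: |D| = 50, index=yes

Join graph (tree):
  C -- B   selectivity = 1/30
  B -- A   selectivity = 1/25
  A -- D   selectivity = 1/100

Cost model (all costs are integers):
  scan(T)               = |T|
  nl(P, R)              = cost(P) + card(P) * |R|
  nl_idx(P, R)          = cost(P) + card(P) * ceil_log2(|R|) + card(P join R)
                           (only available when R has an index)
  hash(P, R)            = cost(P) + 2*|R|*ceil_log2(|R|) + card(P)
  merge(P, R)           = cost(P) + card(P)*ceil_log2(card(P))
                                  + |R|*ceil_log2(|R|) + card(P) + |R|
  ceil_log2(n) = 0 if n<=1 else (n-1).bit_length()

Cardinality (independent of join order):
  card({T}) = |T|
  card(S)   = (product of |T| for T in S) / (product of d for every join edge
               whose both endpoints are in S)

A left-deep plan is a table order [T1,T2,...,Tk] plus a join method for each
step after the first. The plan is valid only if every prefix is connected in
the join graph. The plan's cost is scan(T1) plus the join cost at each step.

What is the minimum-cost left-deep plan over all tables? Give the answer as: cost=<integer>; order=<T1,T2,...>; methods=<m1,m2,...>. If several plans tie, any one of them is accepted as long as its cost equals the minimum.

Selinger DP (subsets sized 1..n):
  {C}: scan cost=60, card=60
  {B}: scan cost=250, card=250
  {A}: scan cost=200, card=200
  {D}: scan cost=50, card=50
  {BC}: card=500; try (C,hash)→1220, (C,nl_idx)→2250, (B,merge)→2730, (C,merge)→2920, (B,hash)→4120, (B,nl)→15060 …(+1); best=1220 via (C,hash)
  {AB}: card=2000; try (A,hash)→3700, (B,merge)→4250, (A,merge)→4300, (B,hash)→4400, (B,nl)→50200, (A,nl)→50250; best=3700 via (A,hash)
  {AD}: card=100; try (D,hash)→1000, (D,nl_idx)→1500, (A,merge)→2200, (D,merge)→2350, (A,hash)→3300, (A,nl)→10050 …(+1); best=1000 via (D,hash)
  {ABC}: card=4000; try (A,hash)→4920, (C,hash)→6420, (A,merge)→8020, (C,nl_idx)→19700, (C,merge)→28120, (A,nl)→101220 …(+1); best=4920 via (A,hash)
  {ABD}: card=1000; try (B,merge)→4050, (B,hash)→5100, (D,hash)→6300, (D,nl_idx)→16700, (B,nl)→26000, (D,merge)→28050 …(+1); best=4050 via (B,merge)
  {ABCD}: card=2000; try (C,hash)→5770, (D,hash)→9520, (C,nl_idx)→12050, (C,merge)→15470, (D,nl_idx)→30920, (D,merge)→57270 …(+2); best=5770 via (C,hash)

cost=5770; order=A,D,B,C; methods=hash,merge,hash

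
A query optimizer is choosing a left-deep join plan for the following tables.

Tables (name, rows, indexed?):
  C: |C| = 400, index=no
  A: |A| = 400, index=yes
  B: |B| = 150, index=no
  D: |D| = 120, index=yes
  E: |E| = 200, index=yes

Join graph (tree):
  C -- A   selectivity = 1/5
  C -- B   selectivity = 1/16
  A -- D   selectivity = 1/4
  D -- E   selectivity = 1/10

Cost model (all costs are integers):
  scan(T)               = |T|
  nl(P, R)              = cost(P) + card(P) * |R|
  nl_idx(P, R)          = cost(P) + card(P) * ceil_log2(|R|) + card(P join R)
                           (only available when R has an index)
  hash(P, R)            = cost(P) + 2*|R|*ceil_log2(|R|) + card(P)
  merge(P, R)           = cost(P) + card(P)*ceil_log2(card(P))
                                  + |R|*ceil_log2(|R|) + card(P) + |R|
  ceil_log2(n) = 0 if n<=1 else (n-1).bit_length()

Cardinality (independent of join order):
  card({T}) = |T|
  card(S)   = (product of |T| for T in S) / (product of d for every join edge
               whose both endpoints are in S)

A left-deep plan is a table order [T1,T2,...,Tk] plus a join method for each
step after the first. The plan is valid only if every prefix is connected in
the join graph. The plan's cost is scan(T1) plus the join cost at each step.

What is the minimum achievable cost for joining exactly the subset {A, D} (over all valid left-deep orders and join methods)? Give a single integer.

Selinger DP over subsets of {A,D}:
  {A}: scan cost=400, card=400
  {D}: scan cost=120, card=120
  {AD}: card=12000; try (D,hash)→2480, (A,merge)→5080, (D,merge)→5360, (A,hash)→7440, (A,nl_idx)→13200, (D,nl_idx)→15200 …(+2); best=2480 via (D,hash)

2480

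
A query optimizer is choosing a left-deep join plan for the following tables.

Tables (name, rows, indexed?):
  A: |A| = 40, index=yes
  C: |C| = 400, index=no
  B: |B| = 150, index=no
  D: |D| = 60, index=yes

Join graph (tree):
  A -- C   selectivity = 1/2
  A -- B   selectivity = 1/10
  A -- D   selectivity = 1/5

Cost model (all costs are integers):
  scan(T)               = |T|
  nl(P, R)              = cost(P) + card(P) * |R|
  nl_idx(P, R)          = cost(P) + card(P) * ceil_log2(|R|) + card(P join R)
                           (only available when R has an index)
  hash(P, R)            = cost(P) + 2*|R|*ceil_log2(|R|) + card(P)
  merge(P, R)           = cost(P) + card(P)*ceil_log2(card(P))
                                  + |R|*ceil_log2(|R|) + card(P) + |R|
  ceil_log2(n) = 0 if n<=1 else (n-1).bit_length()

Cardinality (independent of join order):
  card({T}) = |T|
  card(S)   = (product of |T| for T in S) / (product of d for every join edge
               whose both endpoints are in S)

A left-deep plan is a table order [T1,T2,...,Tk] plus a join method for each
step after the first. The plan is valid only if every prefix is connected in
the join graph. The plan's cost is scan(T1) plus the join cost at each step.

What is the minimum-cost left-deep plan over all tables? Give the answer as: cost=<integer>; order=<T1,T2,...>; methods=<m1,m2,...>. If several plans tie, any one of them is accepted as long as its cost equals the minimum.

Selinger DP (subsets sized 1..n):
  {A}: scan cost=40, card=40
  {C}: scan cost=400, card=400
  {B}: scan cost=150, card=150
  {D}: scan cost=60, card=60
  {AC}: card=8000; try (A,hash)→1280, (C,merge)→4320, (A,merge)→4680, (C,hash)→7280, (A,nl_idx)→10800, (C,nl)→16040 …(+1); best=1280 via (A,hash)
  {AB}: card=600; try (A,hash)→780, (A,nl_idx)→1650, (B,merge)→1670, (A,merge)→1780, (B,hash)→2480, (B,nl)→6040 …(+1); best=780 via (A,hash)
  {AD}: card=480; try (A,hash)→600, (D,merge)→740, (D,nl_idx)→760, (A,merge)→760, (D,hash)→800, (A,nl_idx)→900 …(+2); best=600 via (A,hash)
  {ABC}: card=120000; try (C,hash)→8580, (C,merge)→11380, (B,hash)→11680, (B,merge)→114630, (C,nl)→240780, (B,nl)→1201280; best=8580 via (C,hash)
  {ACD}: card=96000; try (C,hash)→8280, (C,merge)→9400, (D,hash)→10000, (D,merge)→113700, (D,nl_idx)→145280, (C,nl)→192600 …(+1); best=8280 via (C,hash)
  {ABD}: card=7200; try (D,hash)→2100, (B,hash)→3480, (B,merge)→6750, (D,merge)→7800, (D,nl_idx)→11580, (D,nl)→36780 …(+1); best=2100 via (D,hash)
  {ABCD}: card=1440000; try (C,hash)→16500, (B,hash)→106680, (C,merge)→106900, (D,hash)→129300, (B,merge)→1737630, (D,nl_idx)→2168580 …(+4); best=16500 via (C,hash)

cost=16500; order=B,A,D,C; methods=hash,hash,hash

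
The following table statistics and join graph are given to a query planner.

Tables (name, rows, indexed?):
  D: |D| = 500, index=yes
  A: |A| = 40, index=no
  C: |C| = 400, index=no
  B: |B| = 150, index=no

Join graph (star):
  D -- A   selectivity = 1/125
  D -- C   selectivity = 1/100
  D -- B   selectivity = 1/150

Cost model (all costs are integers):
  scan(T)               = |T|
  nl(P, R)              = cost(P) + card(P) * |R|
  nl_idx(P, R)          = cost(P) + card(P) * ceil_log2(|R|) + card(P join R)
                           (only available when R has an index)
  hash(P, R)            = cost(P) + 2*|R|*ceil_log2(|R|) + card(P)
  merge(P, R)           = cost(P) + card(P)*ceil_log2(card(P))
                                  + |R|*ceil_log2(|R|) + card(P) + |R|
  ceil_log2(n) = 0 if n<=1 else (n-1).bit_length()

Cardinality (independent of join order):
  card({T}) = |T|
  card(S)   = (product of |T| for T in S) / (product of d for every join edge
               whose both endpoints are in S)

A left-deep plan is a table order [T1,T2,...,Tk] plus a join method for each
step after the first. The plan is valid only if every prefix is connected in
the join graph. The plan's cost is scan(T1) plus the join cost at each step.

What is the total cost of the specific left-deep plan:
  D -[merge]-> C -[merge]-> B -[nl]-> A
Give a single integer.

114850

step 1: scan D: cost=500, card=500
step 2: join C via merge
    card(P join C) = 500*400/(100) = 2000
    cost = 500 + 500*9 + 400*9 + 500 + 400 = 9500
step 3: join B via merge
    card(P join B) = 2000*150/(150) = 2000
    cost = 9500 + 2000*11 + 150*8 + 2000 + 150 = 34850
step 4: join A via nl
    card(P join A) = 2000*40/(125) = 640
    cost = 34850 + 2000*40 = 114850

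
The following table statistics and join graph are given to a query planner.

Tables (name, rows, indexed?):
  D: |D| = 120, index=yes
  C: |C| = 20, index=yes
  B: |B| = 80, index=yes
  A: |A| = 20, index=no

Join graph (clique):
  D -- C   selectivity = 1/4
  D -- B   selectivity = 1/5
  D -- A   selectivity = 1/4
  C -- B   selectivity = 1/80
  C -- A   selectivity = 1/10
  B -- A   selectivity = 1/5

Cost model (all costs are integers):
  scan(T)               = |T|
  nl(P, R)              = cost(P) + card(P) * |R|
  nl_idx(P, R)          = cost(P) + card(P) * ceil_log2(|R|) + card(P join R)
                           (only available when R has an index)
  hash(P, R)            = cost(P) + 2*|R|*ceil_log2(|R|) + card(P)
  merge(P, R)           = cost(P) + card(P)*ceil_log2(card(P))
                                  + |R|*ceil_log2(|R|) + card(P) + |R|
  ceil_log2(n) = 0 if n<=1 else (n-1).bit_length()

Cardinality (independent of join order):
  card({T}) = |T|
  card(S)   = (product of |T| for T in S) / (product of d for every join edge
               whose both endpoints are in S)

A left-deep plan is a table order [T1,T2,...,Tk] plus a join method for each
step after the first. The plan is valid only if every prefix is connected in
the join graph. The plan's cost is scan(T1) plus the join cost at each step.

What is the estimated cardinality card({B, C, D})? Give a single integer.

Tables in S: B(80), C(20), D(120)
Edges inside S: D-C(d=4), D-B(d=5), C-B(d=80)
numerator = 80 * 20 * 120 = 192000
denominator = 4 * 5 * 80 = 1600
card(S) = 192000 / 1600 = 120

120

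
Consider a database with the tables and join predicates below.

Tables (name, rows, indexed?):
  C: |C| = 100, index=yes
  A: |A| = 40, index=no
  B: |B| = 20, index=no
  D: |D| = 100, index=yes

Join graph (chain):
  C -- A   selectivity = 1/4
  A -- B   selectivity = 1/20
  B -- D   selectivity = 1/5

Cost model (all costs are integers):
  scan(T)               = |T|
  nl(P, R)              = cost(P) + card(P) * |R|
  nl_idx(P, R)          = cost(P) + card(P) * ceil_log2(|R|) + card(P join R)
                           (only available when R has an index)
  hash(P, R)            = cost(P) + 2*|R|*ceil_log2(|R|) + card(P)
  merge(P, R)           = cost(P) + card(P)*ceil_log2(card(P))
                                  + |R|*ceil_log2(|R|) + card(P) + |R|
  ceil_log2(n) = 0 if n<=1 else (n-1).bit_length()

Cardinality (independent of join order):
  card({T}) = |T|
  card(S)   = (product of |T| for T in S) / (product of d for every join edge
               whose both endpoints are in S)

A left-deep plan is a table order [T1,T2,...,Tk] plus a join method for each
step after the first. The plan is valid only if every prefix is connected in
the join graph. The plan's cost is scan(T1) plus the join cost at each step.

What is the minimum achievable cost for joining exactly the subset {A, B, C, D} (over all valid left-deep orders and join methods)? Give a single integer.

Selinger DP over subsets of {A,B,C,D}:
  {C}: scan cost=100, card=100
  {A}: scan cost=40, card=40
  {B}: scan cost=20, card=20
  {D}: scan cost=100, card=100
  {AC}: card=1000; try (A,hash)→680, (C,merge)→1120, (A,merge)→1180, (C,nl_idx)→1320, (C,hash)→1480, (C,nl)→4040 …(+1); best=680 via (A,hash)
  {AB}: card=40; try (B,hash)→280, (A,merge)→420, (B,merge)→440, (A,hash)→520, (A,nl)→820, (B,nl)→840; best=280 via (B,hash)
  {BD}: card=400; try (B,hash)→400, (D,nl_idx)→560, (D,merge)→940, (B,merge)→1020, (D,hash)→1440, (D,nl)→2020 …(+1); best=400 via (B,hash)
  {ABC}: card=1000; try (C,merge)→1360, (C,nl_idx)→1560, (C,hash)→1720, (B,hash)→1880, (C,nl)→4280, (B,merge)→11800 …(+1); best=1360 via (C,merge)
  {ABD}: card=800; try (A,hash)→1280, (D,merge)→1360, (D,nl_idx)→1360, (D,hash)→1720, (D,nl)→4280, (A,merge)→4680 …(+1); best=1280 via (A,hash)
  {ABCD}: card=20000; try (C,hash)→3480, (D,hash)→3760, (C,merge)→10880, (D,merge)→13160, (C,nl_idx)→26880, (D,nl_idx)→28360 …(+2); best=3480 via (C,hash)

3480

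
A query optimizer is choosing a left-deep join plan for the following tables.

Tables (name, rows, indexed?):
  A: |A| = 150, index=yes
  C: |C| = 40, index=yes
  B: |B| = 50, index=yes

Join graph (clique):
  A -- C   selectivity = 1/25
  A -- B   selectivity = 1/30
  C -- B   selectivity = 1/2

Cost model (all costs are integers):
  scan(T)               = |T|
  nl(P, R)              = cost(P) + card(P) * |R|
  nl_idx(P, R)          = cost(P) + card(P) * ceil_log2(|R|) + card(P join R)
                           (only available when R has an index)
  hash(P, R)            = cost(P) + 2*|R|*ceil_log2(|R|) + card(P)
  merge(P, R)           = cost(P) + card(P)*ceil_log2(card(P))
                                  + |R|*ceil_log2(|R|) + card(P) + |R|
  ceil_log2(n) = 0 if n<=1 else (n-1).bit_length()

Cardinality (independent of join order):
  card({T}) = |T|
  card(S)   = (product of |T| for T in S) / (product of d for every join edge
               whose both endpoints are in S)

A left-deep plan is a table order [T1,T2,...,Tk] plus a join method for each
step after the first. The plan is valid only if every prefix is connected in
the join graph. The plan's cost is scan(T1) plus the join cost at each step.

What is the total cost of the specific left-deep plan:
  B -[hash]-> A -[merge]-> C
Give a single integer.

step 1: scan B: cost=50, card=50
step 2: join A via hash
    card(P join A) = 50*150/(30) = 250
    cost = 50 + 2*150*8 + 50 = 2500
step 3: join C via merge
    card(P join C) = 250*40/(25*2) = 200
    cost = 2500 + 250*8 + 40*6 + 250 + 40 = 5030

5030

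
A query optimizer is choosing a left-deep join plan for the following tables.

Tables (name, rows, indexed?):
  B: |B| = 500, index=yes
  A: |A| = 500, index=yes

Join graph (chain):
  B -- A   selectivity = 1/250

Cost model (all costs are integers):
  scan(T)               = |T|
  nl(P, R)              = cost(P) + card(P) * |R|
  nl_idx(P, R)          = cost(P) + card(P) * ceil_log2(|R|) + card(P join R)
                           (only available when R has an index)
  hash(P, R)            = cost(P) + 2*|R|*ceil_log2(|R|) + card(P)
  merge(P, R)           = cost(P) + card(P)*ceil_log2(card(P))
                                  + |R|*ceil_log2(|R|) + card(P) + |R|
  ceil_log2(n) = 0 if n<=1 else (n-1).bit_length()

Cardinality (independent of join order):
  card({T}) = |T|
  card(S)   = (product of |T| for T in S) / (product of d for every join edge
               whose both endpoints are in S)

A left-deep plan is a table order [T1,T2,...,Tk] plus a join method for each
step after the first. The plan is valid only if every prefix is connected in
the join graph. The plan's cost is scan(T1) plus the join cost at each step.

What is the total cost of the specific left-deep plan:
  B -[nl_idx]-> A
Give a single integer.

step 1: scan B: cost=500, card=500
step 2: join A via nl_idx
    card(P join A) = 500*500/(250) = 1000
    cost = 500 + 500*9 + 1000 = 6000

6000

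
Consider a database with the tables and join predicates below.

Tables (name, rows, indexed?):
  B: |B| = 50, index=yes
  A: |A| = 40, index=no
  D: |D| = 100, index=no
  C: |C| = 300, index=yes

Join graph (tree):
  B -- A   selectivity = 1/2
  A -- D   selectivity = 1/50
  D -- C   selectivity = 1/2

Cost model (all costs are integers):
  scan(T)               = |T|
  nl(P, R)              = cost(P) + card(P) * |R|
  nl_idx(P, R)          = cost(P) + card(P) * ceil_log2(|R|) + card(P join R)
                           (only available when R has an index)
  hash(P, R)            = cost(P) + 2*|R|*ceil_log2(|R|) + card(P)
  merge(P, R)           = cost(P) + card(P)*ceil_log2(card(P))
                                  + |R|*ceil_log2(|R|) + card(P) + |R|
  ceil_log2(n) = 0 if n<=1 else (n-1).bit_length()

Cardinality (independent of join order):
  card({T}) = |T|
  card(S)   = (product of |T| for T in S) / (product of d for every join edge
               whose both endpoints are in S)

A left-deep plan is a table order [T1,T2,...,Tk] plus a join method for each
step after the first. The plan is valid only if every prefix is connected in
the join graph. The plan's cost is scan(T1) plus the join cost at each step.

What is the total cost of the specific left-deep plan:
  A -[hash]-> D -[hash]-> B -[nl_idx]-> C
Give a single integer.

step 1: scan A: cost=40, card=40
step 2: join D via hash
    card(P join D) = 40*100/(50) = 80
    cost = 40 + 2*100*7 + 40 = 1480
step 3: join B via hash
    card(P join B) = 80*50/(2) = 2000
    cost = 1480 + 2*50*6 + 80 = 2160
step 4: join C via nl_idx
    card(P join C) = 2000*300/(2) = 300000
    cost = 2160 + 2000*9 + 300000 = 320160

320160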